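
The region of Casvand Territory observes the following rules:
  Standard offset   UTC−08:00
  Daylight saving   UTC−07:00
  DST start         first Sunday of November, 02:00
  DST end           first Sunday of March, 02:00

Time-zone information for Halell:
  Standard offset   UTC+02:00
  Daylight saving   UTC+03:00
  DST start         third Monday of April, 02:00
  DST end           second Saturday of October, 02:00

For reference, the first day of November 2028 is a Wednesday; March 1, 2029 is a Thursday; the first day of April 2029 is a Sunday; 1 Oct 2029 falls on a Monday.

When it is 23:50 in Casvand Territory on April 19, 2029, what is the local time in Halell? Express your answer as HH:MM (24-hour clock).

1 November 2028 is a Wednesday, so the first Sunday is November 5.
1 March 2029 is a Thursday, so the first Sunday is March 4.
April 19, 2029 does not fall between 5 November 2028 and 4 March 2029, so daylight saving is not in effect and Casvand Territory is at UTC−08:00.
23:50 Casvand Territory + 8h = 07:50 UTC (rolling into the next day, 20 April 2029).
1 April 2029 is a Sunday, so the first Monday is April 2 and the third is April 16.
1 October 2029 is a Monday, so the first Saturday is October 6 and the second is October 13.
At the standard offset (UTC+02:00), 07:50 UTC + 2h = 09:50 Halell standard time.
The standard-time date in Halell, April 20, 2029, lies within the daylight-saving period (16 April – 13 October), so Halell is on daylight time, UTC+03:00.
07:50 UTC + 3h = 10:50 Halell.

10:50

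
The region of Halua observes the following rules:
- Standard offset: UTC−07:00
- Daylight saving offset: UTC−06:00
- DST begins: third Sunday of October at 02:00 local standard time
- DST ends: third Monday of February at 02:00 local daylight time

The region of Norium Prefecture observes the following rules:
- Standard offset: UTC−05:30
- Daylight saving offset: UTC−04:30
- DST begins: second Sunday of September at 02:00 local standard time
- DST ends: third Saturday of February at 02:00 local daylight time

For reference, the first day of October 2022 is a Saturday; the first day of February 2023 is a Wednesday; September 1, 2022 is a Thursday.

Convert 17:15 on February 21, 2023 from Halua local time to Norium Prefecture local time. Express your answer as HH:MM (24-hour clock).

18:45

1 October 2022 is a Saturday, so the first Sunday is October 2 and the third is October 16.
1 February 2023 is a Wednesday, so the first Monday is February 6 and the third is February 20.
Daylight saving runs 16 October 2022 – 20 February 2023; February 21, 2023 is outside that window, so Halua is on standard time at UTC−07:00.
17:15 Halua + 7h = 00:15 UTC (rolling into the next day, 22 February 2023).
1 September 2022 is a Thursday, so the first Sunday is September 4 and the second is September 11.
1 February 2023 is a Wednesday, so the first Saturday is February 4 and the third is February 18.
At the standard offset (UTC−05:30), 00:15 UTC − 5h30m = 18:45 Norium Prefecture standard time (rolling into the previous day, 21 February 2023).
The standard-time date in Norium Prefecture, February 21, 2023, does not fall between 11 September 2022 and 18 February 2023, so daylight saving is not in effect and Norium Prefecture is at UTC−05:30.
00:15 UTC − 5h30m = 18:45 Norium Prefecture (rolling into the previous day, 21 February 2023).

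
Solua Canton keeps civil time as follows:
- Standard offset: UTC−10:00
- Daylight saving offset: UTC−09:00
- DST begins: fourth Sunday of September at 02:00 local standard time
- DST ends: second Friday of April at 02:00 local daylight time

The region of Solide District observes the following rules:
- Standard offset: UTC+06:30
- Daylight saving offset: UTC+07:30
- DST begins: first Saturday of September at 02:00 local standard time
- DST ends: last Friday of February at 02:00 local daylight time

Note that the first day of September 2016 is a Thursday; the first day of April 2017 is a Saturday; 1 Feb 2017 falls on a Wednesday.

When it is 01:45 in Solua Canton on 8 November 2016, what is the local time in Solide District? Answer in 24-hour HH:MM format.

1 September 2016 is a Thursday, so the first Sunday is September 4 and the fourth is September 25.
1 April 2017 is a Saturday, so the first Friday is April 7 and the second is April 14.
Daylight saving runs 25 September 2016 – 14 April 2017; 8 November 2016 is inside that window, so Solua Canton is at UTC−09:00.
01:45 Solua Canton + 9h = 10:45 UTC.
1 September 2016 is a Thursday, so the first Saturday is September 3.
1 February 2017 is a Wednesday, so Fridays fall on 3, 10, 17, 24; the last is February 24.
At the standard offset (UTC+06:30), 10:45 UTC + 6h30m = 17:15 Solide District standard time.
The standard-time date in Solide District, 8 November 2016, falls between 3 September 2016 and 24 February 2017, so daylight saving is in effect and Solide District is at UTC+07:30.
10:45 UTC + 7h30m = 18:15 Solide District.

18:15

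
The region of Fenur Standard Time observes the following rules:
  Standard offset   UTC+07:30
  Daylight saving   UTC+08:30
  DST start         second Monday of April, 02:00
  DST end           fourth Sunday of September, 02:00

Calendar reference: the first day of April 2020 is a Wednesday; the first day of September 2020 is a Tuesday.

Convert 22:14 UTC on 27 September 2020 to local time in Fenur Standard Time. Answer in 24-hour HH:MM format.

1 April 2020 is a Wednesday, so the first Monday is April 6 and the second is April 13.
1 September 2020 is a Tuesday, so the first Sunday is September 6 and the fourth is September 27.
At the standard offset (UTC+07:30), 22:14 UTC + 7h30m = 05:44 Fenur Standard Time standard time (rolling into the next day, 28 September 2020).
The standard-time date in Fenur Standard Time, 28 September 2020, does not fall between 13 April and 27 September, so daylight saving is not in effect and Fenur Standard Time is at UTC+07:30.
22:14 UTC + 7h30m = 05:44 local (rolling into the next day, 28 September 2020).

05:44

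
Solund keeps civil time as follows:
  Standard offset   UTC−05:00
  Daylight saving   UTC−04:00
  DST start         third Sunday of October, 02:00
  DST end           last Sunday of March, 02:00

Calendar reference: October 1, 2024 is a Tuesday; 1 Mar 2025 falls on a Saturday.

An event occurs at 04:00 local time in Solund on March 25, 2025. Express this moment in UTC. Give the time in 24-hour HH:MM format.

1 October 2024 is a Tuesday, so the first Sunday is October 6 and the third is October 20.
1 March 2025 is a Saturday, so Sundays fall on 2, 9, 16, 23, 30; the last is March 30.
March 25, 2025 falls between 20 October 2024 and 30 March 2025, so daylight saving is in effect and Solund is at UTC−04:00.
04:00 local + 4h = 08:00 UTC.

08:00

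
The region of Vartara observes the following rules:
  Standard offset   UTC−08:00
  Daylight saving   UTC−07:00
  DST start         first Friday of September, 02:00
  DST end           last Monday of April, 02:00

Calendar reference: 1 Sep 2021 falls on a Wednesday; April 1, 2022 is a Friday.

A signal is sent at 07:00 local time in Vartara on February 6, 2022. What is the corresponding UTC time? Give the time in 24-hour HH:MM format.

14:00

1 September 2021 is a Wednesday, so the first Friday is September 3.
1 April 2022 is a Friday, so Mondays fall on 4, 11, 18, 25; the last is April 25.
February 6, 2022 lies within the daylight-saving period (3 September 2021 – 25 April 2022), so Vartara is on daylight time, UTC−07:00.
07:00 local + 7h = 14:00 UTC.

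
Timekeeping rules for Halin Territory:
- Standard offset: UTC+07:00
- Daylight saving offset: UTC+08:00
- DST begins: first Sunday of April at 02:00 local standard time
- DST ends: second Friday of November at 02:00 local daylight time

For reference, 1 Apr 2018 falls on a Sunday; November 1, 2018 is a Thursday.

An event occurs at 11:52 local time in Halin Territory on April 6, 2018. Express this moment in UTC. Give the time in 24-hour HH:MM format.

1 April 2018 is a Sunday, so the first Sunday is April 1.
1 November 2018 is a Thursday, so the first Friday is November 2 and the second is November 9.
April 6, 2018 falls between 1 April and 9 November, so daylight saving is in effect and Halin Territory is at UTC+08:00.
11:52 local − 8h = 03:52 UTC.

03:52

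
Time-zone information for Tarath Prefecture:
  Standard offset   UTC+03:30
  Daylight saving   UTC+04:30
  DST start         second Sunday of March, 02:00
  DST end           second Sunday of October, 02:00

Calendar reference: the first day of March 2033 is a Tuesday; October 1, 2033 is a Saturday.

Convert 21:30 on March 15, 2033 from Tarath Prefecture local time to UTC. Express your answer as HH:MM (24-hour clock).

17:00

1 March 2033 is a Tuesday, so the first Sunday is March 6 and the second is March 13.
1 October 2033 is a Saturday, so the first Sunday is October 2 and the second is October 9.
March 15, 2033 falls between 13 March and 9 October, so daylight saving is in effect and Tarath Prefecture is at UTC+04:30.
21:30 local − 4h30m = 17:00 UTC.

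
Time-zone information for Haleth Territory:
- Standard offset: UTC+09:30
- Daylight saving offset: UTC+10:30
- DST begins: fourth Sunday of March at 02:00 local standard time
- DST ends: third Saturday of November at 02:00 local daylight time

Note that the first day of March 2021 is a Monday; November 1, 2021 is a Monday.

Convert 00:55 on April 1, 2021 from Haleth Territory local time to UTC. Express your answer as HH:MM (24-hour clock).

14:25

1 March 2021 is a Monday, so the first Sunday is March 7 and the fourth is March 28.
1 November 2021 is a Monday, so the first Saturday is November 6 and the third is November 20.
Daylight saving runs 28 March – 20 November; April 1, 2021 is inside that window, so Haleth Territory is at UTC+10:30.
00:55 local − 10h30m = 14:25 UTC (rolling into the previous day, 31 March 2021).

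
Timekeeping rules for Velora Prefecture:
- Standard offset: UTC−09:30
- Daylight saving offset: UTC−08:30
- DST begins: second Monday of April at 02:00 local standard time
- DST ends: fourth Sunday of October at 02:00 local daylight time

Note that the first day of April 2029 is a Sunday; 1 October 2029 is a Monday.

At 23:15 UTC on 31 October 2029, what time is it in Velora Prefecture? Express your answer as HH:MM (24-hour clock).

1 April 2029 is a Sunday, so the first Monday is April 2 and the second is April 9.
1 October 2029 is a Monday, so the first Sunday is October 7 and the fourth is October 28.
At the standard offset (UTC−09:30), 23:15 UTC − 9h30m = 13:45 Velora Prefecture standard time.
The standard-time date in Velora Prefecture, 31 October 2029, is outside the daylight-saving period (9 April – 28 October), so Velora Prefecture is on standard time, UTC−09:30.
23:15 UTC − 9h30m = 13:45 local.

13:45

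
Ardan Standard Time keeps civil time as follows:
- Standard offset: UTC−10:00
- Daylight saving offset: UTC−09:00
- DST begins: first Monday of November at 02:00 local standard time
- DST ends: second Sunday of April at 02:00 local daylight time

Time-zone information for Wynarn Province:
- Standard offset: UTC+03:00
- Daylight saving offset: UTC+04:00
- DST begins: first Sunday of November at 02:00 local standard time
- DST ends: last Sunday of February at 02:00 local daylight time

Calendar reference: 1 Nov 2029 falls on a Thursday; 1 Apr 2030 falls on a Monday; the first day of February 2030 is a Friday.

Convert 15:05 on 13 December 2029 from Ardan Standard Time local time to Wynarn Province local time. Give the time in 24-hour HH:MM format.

04:05

1 November 2029 is a Thursday, so the first Monday is November 5.
1 April 2030 is a Monday, so the first Sunday is April 7 and the second is April 14.
13 December 2029 falls between 5 November 2029 and 14 April 2030, so daylight saving is in effect and Ardan Standard Time is at UTC−09:00.
15:05 Ardan Standard Time + 9h = 00:05 UTC (rolling into the next day, 14 December 2029).
1 November 2029 is a Thursday, so the first Sunday is November 4.
1 February 2030 is a Friday, so Sundays fall on 3, 10, 17, 24; the last is February 24.
At the standard offset (UTC+03:00), 00:05 UTC + 3h = 03:05 Wynarn Province standard time.
The standard-time date in Wynarn Province, 14 December 2029, lies within the daylight-saving period (4 November 2029 – 24 February 2030), so Wynarn Province is on daylight time, UTC+04:00.
00:05 UTC + 4h = 04:05 Wynarn Province.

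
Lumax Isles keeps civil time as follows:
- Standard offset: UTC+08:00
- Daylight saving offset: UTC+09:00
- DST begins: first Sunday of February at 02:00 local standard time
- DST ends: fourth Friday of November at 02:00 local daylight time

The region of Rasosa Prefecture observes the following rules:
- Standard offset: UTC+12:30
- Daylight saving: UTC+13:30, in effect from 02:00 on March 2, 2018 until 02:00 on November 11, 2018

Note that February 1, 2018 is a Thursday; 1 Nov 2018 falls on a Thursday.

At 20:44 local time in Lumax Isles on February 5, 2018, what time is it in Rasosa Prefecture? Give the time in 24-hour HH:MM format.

1 February 2018 is a Thursday, so the first Sunday is February 4.
1 November 2018 is a Thursday, so the first Friday is November 2 and the fourth is November 23.
Daylight saving runs 4 February – 23 November; February 5, 2018 is inside that window, so Lumax Isles is at UTC+09:00.
20:44 Lumax Isles − 9h = 11:44 UTC.
At the standard offset (UTC+12:30), 11:44 UTC + 12h30m = 00:14 Rasosa Prefecture standard time (rolling into the next day, 6 February 2018).
Daylight saving runs 2 March – 11 November; the standard-time date in Rasosa Prefecture, February 6, 2018, is outside that window, so Rasosa Prefecture is on standard time at UTC+12:30.
11:44 UTC + 12h30m = 00:14 Rasosa Prefecture (rolling into the next day, 6 February 2018).

00:14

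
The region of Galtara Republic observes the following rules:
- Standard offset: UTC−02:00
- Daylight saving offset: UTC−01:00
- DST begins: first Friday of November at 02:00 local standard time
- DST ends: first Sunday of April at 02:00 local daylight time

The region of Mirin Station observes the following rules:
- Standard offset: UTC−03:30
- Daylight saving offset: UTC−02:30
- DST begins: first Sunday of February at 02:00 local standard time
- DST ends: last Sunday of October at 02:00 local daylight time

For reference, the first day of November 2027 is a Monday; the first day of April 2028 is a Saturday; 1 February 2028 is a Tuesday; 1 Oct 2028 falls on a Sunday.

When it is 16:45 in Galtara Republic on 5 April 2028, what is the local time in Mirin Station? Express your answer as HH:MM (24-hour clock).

1 November 2027 is a Monday, so the first Friday is November 5.
1 April 2028 is a Saturday, so the first Sunday is April 2.
5 April 2028 is outside the daylight-saving period (5 November 2027 – 2 April 2028), so Galtara Republic is on standard time, UTC−02:00.
16:45 Galtara Republic + 2h = 18:45 UTC.
1 February 2028 is a Tuesday, so the first Sunday is February 6.
1 October 2028 is a Sunday, so Sundays fall on 1, 8, 15, 22, 29; the last is October 29.
At the standard offset (UTC−03:30), 18:45 UTC − 3h30m = 15:15 Mirin Station standard time.
The standard-time date in Mirin Station, 5 April 2028, lies within the daylight-saving period (6 February – 29 October), so Mirin Station is on daylight time, UTC−02:30.
18:45 UTC − 2h30m = 16:15 Mirin Station.

16:15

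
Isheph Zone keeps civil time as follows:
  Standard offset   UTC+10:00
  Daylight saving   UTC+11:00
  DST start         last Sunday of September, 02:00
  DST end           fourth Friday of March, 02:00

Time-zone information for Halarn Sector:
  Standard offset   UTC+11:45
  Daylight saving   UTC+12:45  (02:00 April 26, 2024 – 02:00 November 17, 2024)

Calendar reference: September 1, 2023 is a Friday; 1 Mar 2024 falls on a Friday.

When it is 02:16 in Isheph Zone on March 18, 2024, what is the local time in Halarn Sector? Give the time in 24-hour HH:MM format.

1 September 2023 is a Friday, so Sundays fall on 3, 10, 17, 24; the last is September 24.
1 March 2024 is a Friday, so the first Friday is March 1 and the fourth is March 22.
March 18, 2024 falls between 24 September 2023 and 22 March 2024, so daylight saving is in effect and Isheph Zone is at UTC+11:00.
02:16 Isheph Zone − 11h = 15:16 UTC (rolling into the previous day, 17 March 2024).
At the standard offset (UTC+11:45), 15:16 UTC + 11h45m = 03:01 Halarn Sector standard time (rolling into the next day, 18 March 2024).
The standard-time date in Halarn Sector, March 18, 2024, is outside the daylight-saving period (26 April – 17 November), so Halarn Sector is on standard time, UTC+11:45.
15:16 UTC + 11h45m = 03:01 Halarn Sector (rolling into the next day, 18 March 2024).

03:01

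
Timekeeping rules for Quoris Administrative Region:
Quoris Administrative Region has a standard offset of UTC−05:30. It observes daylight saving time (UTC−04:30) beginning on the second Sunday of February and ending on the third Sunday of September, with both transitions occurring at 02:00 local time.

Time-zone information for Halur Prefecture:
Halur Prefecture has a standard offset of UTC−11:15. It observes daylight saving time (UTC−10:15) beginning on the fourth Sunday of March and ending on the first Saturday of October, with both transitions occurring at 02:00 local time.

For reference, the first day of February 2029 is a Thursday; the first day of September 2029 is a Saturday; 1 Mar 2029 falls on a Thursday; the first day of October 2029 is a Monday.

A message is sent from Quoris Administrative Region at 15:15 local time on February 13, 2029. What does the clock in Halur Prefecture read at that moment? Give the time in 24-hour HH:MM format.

08:30

1 February 2029 is a Thursday, so the first Sunday is February 4 and the second is February 11.
1 September 2029 is a Saturday, so the first Sunday is September 2 and the third is September 16.
Daylight saving runs 11 February – 16 September; February 13, 2029 is inside that window, so Quoris Administrative Region is at UTC−04:30.
15:15 Quoris Administrative Region + 4h30m = 19:45 UTC.
1 March 2029 is a Thursday, so the first Sunday is March 4 and the fourth is March 25.
1 October 2029 is a Monday, so the first Saturday is October 6.
At the standard offset (UTC−11:15), 19:45 UTC − 11h15m = 08:30 Halur Prefecture standard time.
The standard-time date in Halur Prefecture, February 13, 2029, does not fall between 25 March and 6 October, so daylight saving is not in effect and Halur Prefecture is at UTC−11:15.
19:45 UTC − 11h15m = 08:30 Halur Prefecture.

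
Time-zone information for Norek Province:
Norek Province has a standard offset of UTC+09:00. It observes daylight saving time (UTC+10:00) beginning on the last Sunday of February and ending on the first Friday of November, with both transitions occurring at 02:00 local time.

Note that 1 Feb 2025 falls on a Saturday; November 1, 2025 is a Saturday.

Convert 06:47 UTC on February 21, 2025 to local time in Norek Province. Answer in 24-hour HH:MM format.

15:47

1 February 2025 is a Saturday, so Sundays fall on 2, 9, 16, 23; the last is February 23.
1 November 2025 is a Saturday, so the first Friday is November 7.
At the standard offset (UTC+09:00), 06:47 UTC + 9h = 15:47 Norek Province standard time.
The standard-time date in Norek Province, February 21, 2025, is outside the daylight-saving period (23 February – 7 November), so Norek Province is on standard time, UTC+09:00.
06:47 UTC + 9h = 15:47 local.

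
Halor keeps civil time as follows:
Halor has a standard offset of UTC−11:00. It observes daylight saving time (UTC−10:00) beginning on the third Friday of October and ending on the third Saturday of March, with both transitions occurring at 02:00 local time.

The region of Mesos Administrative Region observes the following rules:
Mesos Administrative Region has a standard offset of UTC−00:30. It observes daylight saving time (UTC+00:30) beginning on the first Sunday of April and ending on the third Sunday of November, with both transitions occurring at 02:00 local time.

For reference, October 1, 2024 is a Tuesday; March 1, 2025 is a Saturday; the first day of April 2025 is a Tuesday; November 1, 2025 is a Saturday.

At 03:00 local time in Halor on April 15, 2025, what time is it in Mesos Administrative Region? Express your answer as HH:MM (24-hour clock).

14:30

1 October 2024 is a Tuesday, so the first Friday is October 4 and the third is October 18.
1 March 2025 is a Saturday, so the first Saturday is March 1 and the third is March 15.
Daylight saving runs 18 October 2024 – 15 March 2025; April 15, 2025 is outside that window, so Halor is on standard time at UTC−11:00.
03:00 Halor + 11h = 14:00 UTC.
1 April 2025 is a Tuesday, so the first Sunday is April 6.
1 November 2025 is a Saturday, so the first Sunday is November 2 and the third is November 16.
At the standard offset (UTC−00:30), 14:00 UTC − 0h30m = 13:30 Mesos Administrative Region standard time.
Daylight saving runs 6 April – 16 November; the standard-time date in Mesos Administrative Region, April 15, 2025, is inside that window, so Mesos Administrative Region is at UTC+00:30.
14:00 UTC + 0h30m = 14:30 Mesos Administrative Region.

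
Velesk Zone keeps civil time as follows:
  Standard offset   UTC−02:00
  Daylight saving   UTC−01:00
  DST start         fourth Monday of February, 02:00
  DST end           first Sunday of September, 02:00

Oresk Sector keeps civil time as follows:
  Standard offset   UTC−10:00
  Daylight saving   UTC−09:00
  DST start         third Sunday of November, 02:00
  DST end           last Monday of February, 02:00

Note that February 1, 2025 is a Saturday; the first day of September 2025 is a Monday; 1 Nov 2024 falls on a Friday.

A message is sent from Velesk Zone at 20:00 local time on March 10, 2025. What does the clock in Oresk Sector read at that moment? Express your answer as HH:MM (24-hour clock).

11:00

1 February 2025 is a Saturday, so the first Monday is February 3 and the fourth is February 24.
1 September 2025 is a Monday, so the first Sunday is September 7.
March 10, 2025 falls between 24 February and 7 September, so daylight saving is in effect and Velesk Zone is at UTC−01:00.
20:00 Velesk Zone + 1h = 21:00 UTC.
1 November 2024 is a Friday, so the first Sunday is November 3 and the third is November 17.
1 February 2025 is a Saturday, so Mondays fall on 3, 10, 17, 24; the last is February 24.
At the standard offset (UTC−10:00), 21:00 UTC − 10h = 11:00 Oresk Sector standard time.
The standard-time date in Oresk Sector, March 10, 2025, does not fall between 17 November 2024 and 24 February 2025, so daylight saving is not in effect and Oresk Sector is at UTC−10:00.
21:00 UTC − 10h = 11:00 Oresk Sector.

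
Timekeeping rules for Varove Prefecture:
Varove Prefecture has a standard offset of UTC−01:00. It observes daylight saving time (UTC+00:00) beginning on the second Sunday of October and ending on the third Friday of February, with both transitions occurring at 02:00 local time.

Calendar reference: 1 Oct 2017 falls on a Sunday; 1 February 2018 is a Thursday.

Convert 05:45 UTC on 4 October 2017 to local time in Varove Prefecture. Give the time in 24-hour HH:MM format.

04:45

1 October 2017 is a Sunday, so the first Sunday is October 1 and the second is October 8.
1 February 2018 is a Thursday, so the first Friday is February 2 and the third is February 16.
At the standard offset (UTC−01:00), 05:45 UTC − 1h = 04:45 Varove Prefecture standard time.
Daylight saving runs 8 October 2017 – 16 February 2018; the standard-time date in Varove Prefecture, 4 October 2017, is outside that window, so Varove Prefecture is on standard time at UTC−01:00.
05:45 UTC − 1h = 04:45 local.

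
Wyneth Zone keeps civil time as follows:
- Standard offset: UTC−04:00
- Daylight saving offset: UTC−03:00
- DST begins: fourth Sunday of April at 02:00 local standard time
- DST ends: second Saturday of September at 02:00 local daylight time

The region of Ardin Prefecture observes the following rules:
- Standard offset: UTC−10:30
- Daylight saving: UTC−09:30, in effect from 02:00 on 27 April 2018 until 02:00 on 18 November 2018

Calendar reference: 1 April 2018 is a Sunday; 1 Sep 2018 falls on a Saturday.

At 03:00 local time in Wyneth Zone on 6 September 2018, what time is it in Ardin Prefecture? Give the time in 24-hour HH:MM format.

20:30

1 April 2018 is a Sunday, so the first Sunday is April 1 and the fourth is April 22.
1 September 2018 is a Saturday, so the first Saturday is September 1 and the second is September 8.
6 September 2018 falls between 22 April and 8 September, so daylight saving is in effect and Wyneth Zone is at UTC−03:00.
03:00 Wyneth Zone + 3h = 06:00 UTC.
At the standard offset (UTC−10:30), 06:00 UTC − 10h30m = 19:30 Ardin Prefecture standard time (rolling into the previous day, 5 September 2018).
Daylight saving runs 27 April – 18 November; the standard-time date in Ardin Prefecture, 5 September 2018, is inside that window, so Ardin Prefecture is at UTC−09:30.
06:00 UTC − 9h30m = 20:30 Ardin Prefecture (rolling into the previous day, 5 September 2018).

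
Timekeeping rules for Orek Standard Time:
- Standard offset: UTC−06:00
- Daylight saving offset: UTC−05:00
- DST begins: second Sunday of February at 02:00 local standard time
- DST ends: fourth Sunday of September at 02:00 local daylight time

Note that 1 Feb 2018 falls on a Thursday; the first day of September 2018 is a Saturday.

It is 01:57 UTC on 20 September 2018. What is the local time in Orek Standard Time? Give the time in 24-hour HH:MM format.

1 February 2018 is a Thursday, so the first Sunday is February 4 and the second is February 11.
1 September 2018 is a Saturday, so the first Sunday is September 2 and the fourth is September 23.
At the standard offset (UTC−06:00), 01:57 UTC − 6h = 19:57 Orek Standard Time standard time (rolling into the previous day, 19 September 2018).
The standard-time date in Orek Standard Time, 19 September 2018, lies within the daylight-saving period (11 February – 23 September), so Orek Standard Time is on daylight time, UTC−05:00.
01:57 UTC − 5h = 20:57 local (rolling into the previous day, 19 September 2018).

20:57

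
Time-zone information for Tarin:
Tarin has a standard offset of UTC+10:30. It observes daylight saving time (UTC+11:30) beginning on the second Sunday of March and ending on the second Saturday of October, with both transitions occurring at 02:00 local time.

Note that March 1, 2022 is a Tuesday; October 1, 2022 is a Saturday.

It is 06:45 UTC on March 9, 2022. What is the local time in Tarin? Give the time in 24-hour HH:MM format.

17:15

1 March 2022 is a Tuesday, so the first Sunday is March 6 and the second is March 13.
1 October 2022 is a Saturday, so the first Saturday is October 1 and the second is October 8.
At the standard offset (UTC+10:30), 06:45 UTC + 10h30m = 17:15 Tarin standard time.
The standard-time date in Tarin, March 9, 2022, is outside the daylight-saving period (13 March – 8 October), so Tarin is on standard time, UTC+10:30.
06:45 UTC + 10h30m = 17:15 local.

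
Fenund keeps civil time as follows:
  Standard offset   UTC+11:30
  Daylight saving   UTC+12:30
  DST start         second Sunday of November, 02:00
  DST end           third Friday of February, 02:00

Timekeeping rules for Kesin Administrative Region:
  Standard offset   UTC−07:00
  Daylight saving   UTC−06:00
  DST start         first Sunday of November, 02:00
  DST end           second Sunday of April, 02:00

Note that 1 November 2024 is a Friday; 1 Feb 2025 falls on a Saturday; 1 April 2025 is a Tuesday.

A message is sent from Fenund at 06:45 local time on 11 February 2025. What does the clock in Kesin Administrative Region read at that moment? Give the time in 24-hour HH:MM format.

12:15

1 November 2024 is a Friday, so the first Sunday is November 3 and the second is November 10.
1 February 2025 is a Saturday, so the first Friday is February 7 and the third is February 21.
Daylight saving runs 10 November 2024 – 21 February 2025; 11 February 2025 is inside that window, so Fenund is at UTC+12:30.
06:45 Fenund − 12h30m = 18:15 UTC (rolling into the previous day, 10 February 2025).
1 November 2024 is a Friday, so the first Sunday is November 3.
1 April 2025 is a Tuesday, so the first Sunday is April 6 and the second is April 13.
At the standard offset (UTC−07:00), 18:15 UTC − 7h = 11:15 Kesin Administrative Region standard time.
The standard-time date in Kesin Administrative Region, 10 February 2025, lies within the daylight-saving period (3 November 2024 – 13 April 2025), so Kesin Administrative Region is on daylight time, UTC−06:00.
18:15 UTC − 6h = 12:15 Kesin Administrative Region.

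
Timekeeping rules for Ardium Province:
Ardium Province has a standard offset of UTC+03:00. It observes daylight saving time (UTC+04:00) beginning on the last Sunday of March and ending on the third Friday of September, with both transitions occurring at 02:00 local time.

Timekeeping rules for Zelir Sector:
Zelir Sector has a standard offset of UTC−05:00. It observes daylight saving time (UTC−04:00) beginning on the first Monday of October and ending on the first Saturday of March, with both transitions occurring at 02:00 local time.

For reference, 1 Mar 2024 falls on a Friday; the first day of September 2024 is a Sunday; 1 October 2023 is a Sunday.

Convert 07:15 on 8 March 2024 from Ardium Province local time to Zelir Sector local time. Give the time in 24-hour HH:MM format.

23:15

1 March 2024 is a Friday, so Sundays fall on 3, 10, 17, 24, 31; the last is March 31.
1 September 2024 is a Sunday, so the first Friday is September 6 and the third is September 20.
8 March 2024 does not fall between 31 March and 20 September, so daylight saving is not in effect and Ardium Province is at UTC+03:00.
07:15 Ardium Province − 3h = 04:15 UTC.
1 October 2023 is a Sunday, so the first Monday is October 2.
1 March 2024 is a Friday, so the first Saturday is March 2.
At the standard offset (UTC−05:00), 04:15 UTC − 5h = 23:15 Zelir Sector standard time (rolling into the previous day, 7 March 2024).
The standard-time date in Zelir Sector, 7 March 2024, is outside the daylight-saving period (2 October 2023 – 2 March 2024), so Zelir Sector is on standard time, UTC−05:00.
04:15 UTC − 5h = 23:15 Zelir Sector (rolling into the previous day, 7 March 2024).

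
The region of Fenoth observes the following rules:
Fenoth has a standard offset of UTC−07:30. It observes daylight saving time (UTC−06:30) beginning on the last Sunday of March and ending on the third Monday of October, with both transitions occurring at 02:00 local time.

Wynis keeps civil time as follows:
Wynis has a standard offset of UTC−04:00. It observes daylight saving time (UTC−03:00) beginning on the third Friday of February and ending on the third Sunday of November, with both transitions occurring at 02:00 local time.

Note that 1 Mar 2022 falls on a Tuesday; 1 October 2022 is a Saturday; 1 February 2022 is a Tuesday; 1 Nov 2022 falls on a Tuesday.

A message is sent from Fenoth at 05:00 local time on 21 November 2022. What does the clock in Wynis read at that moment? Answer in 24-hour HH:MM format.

1 March 2022 is a Tuesday, so Sundays fall on 6, 13, 20, 27; the last is March 27.
1 October 2022 is a Saturday, so the first Monday is October 3 and the third is October 17.
21 November 2022 does not fall between 27 March and 17 October, so daylight saving is not in effect and Fenoth is at UTC−07:30.
05:00 Fenoth + 7h30m = 12:30 UTC.
1 February 2022 is a Tuesday, so the first Friday is February 4 and the third is February 18.
1 November 2022 is a Tuesday, so the first Sunday is November 6 and the third is November 20.
At the standard offset (UTC−04:00), 12:30 UTC − 4h = 08:30 Wynis standard time.
The standard-time date in Wynis, 21 November 2022, is outside the daylight-saving period (18 February – 20 November), so Wynis is on standard time, UTC−04:00.
12:30 UTC − 4h = 08:30 Wynis.

08:30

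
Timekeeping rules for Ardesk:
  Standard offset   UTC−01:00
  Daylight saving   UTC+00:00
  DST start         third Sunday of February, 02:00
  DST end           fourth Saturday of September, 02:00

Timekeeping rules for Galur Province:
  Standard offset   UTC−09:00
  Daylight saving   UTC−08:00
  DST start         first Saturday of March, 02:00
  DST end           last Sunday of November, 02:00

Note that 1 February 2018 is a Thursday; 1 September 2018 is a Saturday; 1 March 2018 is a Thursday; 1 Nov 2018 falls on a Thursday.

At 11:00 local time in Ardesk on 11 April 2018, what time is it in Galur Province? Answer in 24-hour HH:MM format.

1 February 2018 is a Thursday, so the first Sunday is February 4 and the third is February 18.
1 September 2018 is a Saturday, so the first Saturday is September 1 and the fourth is September 22.
11 April 2018 falls between 18 February and 22 September, so daylight saving is in effect and Ardesk is at UTC+00:00.
11:00 Ardesk − 0h = 11:00 UTC.
1 March 2018 is a Thursday, so the first Saturday is March 3.
1 November 2018 is a Thursday, so Sundays fall on 4, 11, 18, 25; the last is November 25.
At the standard offset (UTC−09:00), 11:00 UTC − 9h = 02:00 Galur Province standard time.
The standard-time date in Galur Province, 11 April 2018, falls between 3 March and 25 November, so daylight saving is in effect and Galur Province is at UTC−08:00.
11:00 UTC − 8h = 03:00 Galur Province.

03:00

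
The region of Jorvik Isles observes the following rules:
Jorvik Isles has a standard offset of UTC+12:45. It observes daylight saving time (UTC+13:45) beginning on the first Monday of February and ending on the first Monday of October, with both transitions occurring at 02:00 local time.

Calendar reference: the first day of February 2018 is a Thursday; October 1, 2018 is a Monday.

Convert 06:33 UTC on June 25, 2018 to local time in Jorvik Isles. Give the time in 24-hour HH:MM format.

20:18

1 February 2018 is a Thursday, so the first Monday is February 5.
1 October 2018 is a Monday, so the first Monday is October 1.
At the standard offset (UTC+12:45), 06:33 UTC + 12h45m = 19:18 Jorvik Isles standard time.
Daylight saving runs 5 February – 1 October; the standard-time date in Jorvik Isles, June 25, 2018, is inside that window, so Jorvik Isles is at UTC+13:45.
06:33 UTC + 13h45m = 20:18 local.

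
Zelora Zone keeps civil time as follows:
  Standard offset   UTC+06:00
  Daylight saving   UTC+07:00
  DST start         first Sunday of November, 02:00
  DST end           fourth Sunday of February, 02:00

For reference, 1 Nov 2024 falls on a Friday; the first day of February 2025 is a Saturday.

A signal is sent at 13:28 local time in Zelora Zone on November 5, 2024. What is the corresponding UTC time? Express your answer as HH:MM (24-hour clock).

1 November 2024 is a Friday, so the first Sunday is November 3.
1 February 2025 is a Saturday, so the first Sunday is February 2 and the fourth is February 23.
November 5, 2024 lies within the daylight-saving period (3 November 2024 – 23 February 2025), so Zelora Zone is on daylight time, UTC+07:00.
13:28 local − 7h = 06:28 UTC.

06:28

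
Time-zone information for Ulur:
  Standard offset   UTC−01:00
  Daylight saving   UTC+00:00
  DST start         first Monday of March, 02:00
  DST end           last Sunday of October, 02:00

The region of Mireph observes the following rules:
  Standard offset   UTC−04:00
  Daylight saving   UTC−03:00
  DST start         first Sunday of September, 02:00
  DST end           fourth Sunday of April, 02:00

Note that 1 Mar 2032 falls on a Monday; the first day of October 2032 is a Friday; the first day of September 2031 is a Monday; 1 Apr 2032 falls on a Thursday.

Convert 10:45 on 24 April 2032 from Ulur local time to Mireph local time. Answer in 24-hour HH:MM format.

07:45

1 March 2032 is a Monday, so the first Monday is March 1.
1 October 2032 is a Friday, so Sundays fall on 3, 10, 17, 24, 31; the last is October 31.
24 April 2032 lies within the daylight-saving period (1 March – 31 October), so Ulur is on daylight time, UTC+00:00.
10:45 Ulur − 0h = 10:45 UTC.
1 September 2031 is a Monday, so the first Sunday is September 7.
1 April 2032 is a Thursday, so the first Sunday is April 4 and the fourth is April 25.
At the standard offset (UTC−04:00), 10:45 UTC − 4h = 06:45 Mireph standard time.
The standard-time date in Mireph, 24 April 2032, lies within the daylight-saving period (7 September 2031 – 25 April 2032), so Mireph is on daylight time, UTC−03:00.
10:45 UTC − 3h = 07:45 Mireph.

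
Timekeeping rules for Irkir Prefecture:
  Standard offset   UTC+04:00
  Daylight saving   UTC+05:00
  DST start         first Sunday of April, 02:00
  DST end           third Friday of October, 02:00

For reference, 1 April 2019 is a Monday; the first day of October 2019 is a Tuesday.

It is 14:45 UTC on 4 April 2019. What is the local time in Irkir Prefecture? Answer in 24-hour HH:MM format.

1 April 2019 is a Monday, so the first Sunday is April 7.
1 October 2019 is a Tuesday, so the first Friday is October 4 and the third is October 18.
At the standard offset (UTC+04:00), 14:45 UTC + 4h = 18:45 Irkir Prefecture standard time.
Daylight saving runs 7 April – 18 October; the standard-time date in Irkir Prefecture, 4 April 2019, is outside that window, so Irkir Prefecture is on standard time at UTC+04:00.
14:45 UTC + 4h = 18:45 local.

18:45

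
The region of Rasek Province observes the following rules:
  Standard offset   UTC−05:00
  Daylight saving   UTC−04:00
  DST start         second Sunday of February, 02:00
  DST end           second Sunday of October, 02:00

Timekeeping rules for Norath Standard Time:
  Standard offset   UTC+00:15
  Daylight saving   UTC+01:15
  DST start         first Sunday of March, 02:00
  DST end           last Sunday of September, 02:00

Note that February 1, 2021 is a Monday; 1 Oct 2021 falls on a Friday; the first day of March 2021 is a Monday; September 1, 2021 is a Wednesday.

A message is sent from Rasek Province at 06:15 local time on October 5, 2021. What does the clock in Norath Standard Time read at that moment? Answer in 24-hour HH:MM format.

10:30

1 February 2021 is a Monday, so the first Sunday is February 7 and the second is February 14.
1 October 2021 is a Friday, so the first Sunday is October 3 and the second is October 10.
October 5, 2021 lies within the daylight-saving period (14 February – 10 October), so Rasek Province is on daylight time, UTC−04:00.
06:15 Rasek Province + 4h = 10:15 UTC.
1 March 2021 is a Monday, so the first Sunday is March 7.
1 September 2021 is a Wednesday, so Sundays fall on 5, 12, 19, 26; the last is September 26.
At the standard offset (UTC+00:15), 10:15 UTC + 0h15m = 10:30 Norath Standard Time standard time.
The standard-time date in Norath Standard Time, October 5, 2021, does not fall between 7 March and 26 September, so daylight saving is not in effect and Norath Standard Time is at UTC+00:15.
10:15 UTC + 0h15m = 10:30 Norath Standard Time.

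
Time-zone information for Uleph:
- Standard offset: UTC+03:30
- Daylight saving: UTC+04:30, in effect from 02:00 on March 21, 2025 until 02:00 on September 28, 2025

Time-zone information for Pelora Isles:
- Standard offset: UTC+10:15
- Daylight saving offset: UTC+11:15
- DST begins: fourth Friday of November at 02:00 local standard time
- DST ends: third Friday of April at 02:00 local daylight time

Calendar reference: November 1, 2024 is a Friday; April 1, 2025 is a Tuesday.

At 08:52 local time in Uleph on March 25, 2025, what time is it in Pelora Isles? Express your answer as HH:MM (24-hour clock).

March 25, 2025 falls between 21 March and 28 September, so daylight saving is in effect and Uleph is at UTC+04:30.
08:52 Uleph − 4h30m = 04:22 UTC.
1 November 2024 is a Friday, so the first Friday is November 1 and the fourth is November 22.
1 April 2025 is a Tuesday, so the first Friday is April 4 and the third is April 18.
At the standard offset (UTC+10:15), 04:22 UTC + 10h15m = 14:37 Pelora Isles standard time.
Daylight saving runs 22 November 2024 – 18 April 2025; the standard-time date in Pelora Isles, March 25, 2025, is inside that window, so Pelora Isles is at UTC+11:15.
04:22 UTC + 11h15m = 15:37 Pelora Isles.

15:37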